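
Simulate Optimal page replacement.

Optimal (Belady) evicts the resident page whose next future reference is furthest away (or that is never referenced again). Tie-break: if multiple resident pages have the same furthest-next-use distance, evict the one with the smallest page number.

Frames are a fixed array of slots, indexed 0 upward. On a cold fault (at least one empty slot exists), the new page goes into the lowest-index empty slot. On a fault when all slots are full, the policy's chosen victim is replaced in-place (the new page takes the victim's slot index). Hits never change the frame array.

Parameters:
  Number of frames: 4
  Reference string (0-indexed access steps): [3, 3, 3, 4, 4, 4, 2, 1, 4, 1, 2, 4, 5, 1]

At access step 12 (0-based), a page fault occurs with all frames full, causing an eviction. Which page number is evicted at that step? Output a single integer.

Answer: 2

Derivation:
Step 0: ref 3 -> FAULT, frames=[3,-,-,-]
Step 1: ref 3 -> HIT, frames=[3,-,-,-]
Step 2: ref 3 -> HIT, frames=[3,-,-,-]
Step 3: ref 4 -> FAULT, frames=[3,4,-,-]
Step 4: ref 4 -> HIT, frames=[3,4,-,-]
Step 5: ref 4 -> HIT, frames=[3,4,-,-]
Step 6: ref 2 -> FAULT, frames=[3,4,2,-]
Step 7: ref 1 -> FAULT, frames=[3,4,2,1]
Step 8: ref 4 -> HIT, frames=[3,4,2,1]
Step 9: ref 1 -> HIT, frames=[3,4,2,1]
Step 10: ref 2 -> HIT, frames=[3,4,2,1]
Step 11: ref 4 -> HIT, frames=[3,4,2,1]
Step 12: ref 5 -> FAULT, evict 2, frames=[3,4,5,1]
At step 12: evicted page 2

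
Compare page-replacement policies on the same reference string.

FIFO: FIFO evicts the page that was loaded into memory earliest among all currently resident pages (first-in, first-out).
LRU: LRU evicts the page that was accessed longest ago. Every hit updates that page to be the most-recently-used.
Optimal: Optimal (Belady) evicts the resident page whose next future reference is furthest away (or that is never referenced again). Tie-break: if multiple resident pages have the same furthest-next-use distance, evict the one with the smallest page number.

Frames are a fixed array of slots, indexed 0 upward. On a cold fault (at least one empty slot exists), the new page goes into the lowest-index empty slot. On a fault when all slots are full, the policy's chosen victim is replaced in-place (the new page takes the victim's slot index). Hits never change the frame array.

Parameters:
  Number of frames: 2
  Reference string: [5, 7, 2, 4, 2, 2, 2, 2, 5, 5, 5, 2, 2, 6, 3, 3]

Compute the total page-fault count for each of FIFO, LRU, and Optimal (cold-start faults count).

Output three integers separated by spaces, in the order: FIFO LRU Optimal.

--- FIFO ---
  step 0: ref 5 -> FAULT, frames=[5,-] (faults so far: 1)
  step 1: ref 7 -> FAULT, frames=[5,7] (faults so far: 2)
  step 2: ref 2 -> FAULT, evict 5, frames=[2,7] (faults so far: 3)
  step 3: ref 4 -> FAULT, evict 7, frames=[2,4] (faults so far: 4)
  step 4: ref 2 -> HIT, frames=[2,4] (faults so far: 4)
  step 5: ref 2 -> HIT, frames=[2,4] (faults so far: 4)
  step 6: ref 2 -> HIT, frames=[2,4] (faults so far: 4)
  step 7: ref 2 -> HIT, frames=[2,4] (faults so far: 4)
  step 8: ref 5 -> FAULT, evict 2, frames=[5,4] (faults so far: 5)
  step 9: ref 5 -> HIT, frames=[5,4] (faults so far: 5)
  step 10: ref 5 -> HIT, frames=[5,4] (faults so far: 5)
  step 11: ref 2 -> FAULT, evict 4, frames=[5,2] (faults so far: 6)
  step 12: ref 2 -> HIT, frames=[5,2] (faults so far: 6)
  step 13: ref 6 -> FAULT, evict 5, frames=[6,2] (faults so far: 7)
  step 14: ref 3 -> FAULT, evict 2, frames=[6,3] (faults so far: 8)
  step 15: ref 3 -> HIT, frames=[6,3] (faults so far: 8)
  FIFO total faults: 8
--- LRU ---
  step 0: ref 5 -> FAULT, frames=[5,-] (faults so far: 1)
  step 1: ref 7 -> FAULT, frames=[5,7] (faults so far: 2)
  step 2: ref 2 -> FAULT, evict 5, frames=[2,7] (faults so far: 3)
  step 3: ref 4 -> FAULT, evict 7, frames=[2,4] (faults so far: 4)
  step 4: ref 2 -> HIT, frames=[2,4] (faults so far: 4)
  step 5: ref 2 -> HIT, frames=[2,4] (faults so far: 4)
  step 6: ref 2 -> HIT, frames=[2,4] (faults so far: 4)
  step 7: ref 2 -> HIT, frames=[2,4] (faults so far: 4)
  step 8: ref 5 -> FAULT, evict 4, frames=[2,5] (faults so far: 5)
  step 9: ref 5 -> HIT, frames=[2,5] (faults so far: 5)
  step 10: ref 5 -> HIT, frames=[2,5] (faults so far: 5)
  step 11: ref 2 -> HIT, frames=[2,5] (faults so far: 5)
  step 12: ref 2 -> HIT, frames=[2,5] (faults so far: 5)
  step 13: ref 6 -> FAULT, evict 5, frames=[2,6] (faults so far: 6)
  step 14: ref 3 -> FAULT, evict 2, frames=[3,6] (faults so far: 7)
  step 15: ref 3 -> HIT, frames=[3,6] (faults so far: 7)
  LRU total faults: 7
--- Optimal ---
  step 0: ref 5 -> FAULT, frames=[5,-] (faults so far: 1)
  step 1: ref 7 -> FAULT, frames=[5,7] (faults so far: 2)
  step 2: ref 2 -> FAULT, evict 7, frames=[5,2] (faults so far: 3)
  step 3: ref 4 -> FAULT, evict 5, frames=[4,2] (faults so far: 4)
  step 4: ref 2 -> HIT, frames=[4,2] (faults so far: 4)
  step 5: ref 2 -> HIT, frames=[4,2] (faults so far: 4)
  step 6: ref 2 -> HIT, frames=[4,2] (faults so far: 4)
  step 7: ref 2 -> HIT, frames=[4,2] (faults so far: 4)
  step 8: ref 5 -> FAULT, evict 4, frames=[5,2] (faults so far: 5)
  step 9: ref 5 -> HIT, frames=[5,2] (faults so far: 5)
  step 10: ref 5 -> HIT, frames=[5,2] (faults so far: 5)
  step 11: ref 2 -> HIT, frames=[5,2] (faults so far: 5)
  step 12: ref 2 -> HIT, frames=[5,2] (faults so far: 5)
  step 13: ref 6 -> FAULT, evict 2, frames=[5,6] (faults so far: 6)
  step 14: ref 3 -> FAULT, evict 5, frames=[3,6] (faults so far: 7)
  step 15: ref 3 -> HIT, frames=[3,6] (faults so far: 7)
  Optimal total faults: 7

Answer: 8 7 7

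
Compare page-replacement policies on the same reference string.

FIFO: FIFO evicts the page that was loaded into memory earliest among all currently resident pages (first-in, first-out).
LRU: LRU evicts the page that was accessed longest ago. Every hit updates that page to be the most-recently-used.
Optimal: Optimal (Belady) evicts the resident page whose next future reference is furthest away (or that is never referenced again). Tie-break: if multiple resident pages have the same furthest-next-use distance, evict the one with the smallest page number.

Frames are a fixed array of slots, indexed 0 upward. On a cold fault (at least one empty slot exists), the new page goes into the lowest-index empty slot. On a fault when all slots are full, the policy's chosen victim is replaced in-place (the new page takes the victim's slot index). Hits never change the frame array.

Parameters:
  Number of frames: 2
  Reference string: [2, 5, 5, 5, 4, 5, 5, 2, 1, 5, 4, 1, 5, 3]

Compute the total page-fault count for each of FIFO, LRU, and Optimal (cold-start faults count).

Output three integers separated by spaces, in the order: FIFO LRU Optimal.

Answer: 10 10 8

Derivation:
--- FIFO ---
  step 0: ref 2 -> FAULT, frames=[2,-] (faults so far: 1)
  step 1: ref 5 -> FAULT, frames=[2,5] (faults so far: 2)
  step 2: ref 5 -> HIT, frames=[2,5] (faults so far: 2)
  step 3: ref 5 -> HIT, frames=[2,5] (faults so far: 2)
  step 4: ref 4 -> FAULT, evict 2, frames=[4,5] (faults so far: 3)
  step 5: ref 5 -> HIT, frames=[4,5] (faults so far: 3)
  step 6: ref 5 -> HIT, frames=[4,5] (faults so far: 3)
  step 7: ref 2 -> FAULT, evict 5, frames=[4,2] (faults so far: 4)
  step 8: ref 1 -> FAULT, evict 4, frames=[1,2] (faults so far: 5)
  step 9: ref 5 -> FAULT, evict 2, frames=[1,5] (faults so far: 6)
  step 10: ref 4 -> FAULT, evict 1, frames=[4,5] (faults so far: 7)
  step 11: ref 1 -> FAULT, evict 5, frames=[4,1] (faults so far: 8)
  step 12: ref 5 -> FAULT, evict 4, frames=[5,1] (faults so far: 9)
  step 13: ref 3 -> FAULT, evict 1, frames=[5,3] (faults so far: 10)
  FIFO total faults: 10
--- LRU ---
  step 0: ref 2 -> FAULT, frames=[2,-] (faults so far: 1)
  step 1: ref 5 -> FAULT, frames=[2,5] (faults so far: 2)
  step 2: ref 5 -> HIT, frames=[2,5] (faults so far: 2)
  step 3: ref 5 -> HIT, frames=[2,5] (faults so far: 2)
  step 4: ref 4 -> FAULT, evict 2, frames=[4,5] (faults so far: 3)
  step 5: ref 5 -> HIT, frames=[4,5] (faults so far: 3)
  step 6: ref 5 -> HIT, frames=[4,5] (faults so far: 3)
  step 7: ref 2 -> FAULT, evict 4, frames=[2,5] (faults so far: 4)
  step 8: ref 1 -> FAULT, evict 5, frames=[2,1] (faults so far: 5)
  step 9: ref 5 -> FAULT, evict 2, frames=[5,1] (faults so far: 6)
  step 10: ref 4 -> FAULT, evict 1, frames=[5,4] (faults so far: 7)
  step 11: ref 1 -> FAULT, evict 5, frames=[1,4] (faults so far: 8)
  step 12: ref 5 -> FAULT, evict 4, frames=[1,5] (faults so far: 9)
  step 13: ref 3 -> FAULT, evict 1, frames=[3,5] (faults so far: 10)
  LRU total faults: 10
--- Optimal ---
  step 0: ref 2 -> FAULT, frames=[2,-] (faults so far: 1)
  step 1: ref 5 -> FAULT, frames=[2,5] (faults so far: 2)
  step 2: ref 5 -> HIT, frames=[2,5] (faults so far: 2)
  step 3: ref 5 -> HIT, frames=[2,5] (faults so far: 2)
  step 4: ref 4 -> FAULT, evict 2, frames=[4,5] (faults so far: 3)
  step 5: ref 5 -> HIT, frames=[4,5] (faults so far: 3)
  step 6: ref 5 -> HIT, frames=[4,5] (faults so far: 3)
  step 7: ref 2 -> FAULT, evict 4, frames=[2,5] (faults so far: 4)
  step 8: ref 1 -> FAULT, evict 2, frames=[1,5] (faults so far: 5)
  step 9: ref 5 -> HIT, frames=[1,5] (faults so far: 5)
  step 10: ref 4 -> FAULT, evict 5, frames=[1,4] (faults so far: 6)
  step 11: ref 1 -> HIT, frames=[1,4] (faults so far: 6)
  step 12: ref 5 -> FAULT, evict 1, frames=[5,4] (faults so far: 7)
  step 13: ref 3 -> FAULT, evict 4, frames=[5,3] (faults so far: 8)
  Optimal total faults: 8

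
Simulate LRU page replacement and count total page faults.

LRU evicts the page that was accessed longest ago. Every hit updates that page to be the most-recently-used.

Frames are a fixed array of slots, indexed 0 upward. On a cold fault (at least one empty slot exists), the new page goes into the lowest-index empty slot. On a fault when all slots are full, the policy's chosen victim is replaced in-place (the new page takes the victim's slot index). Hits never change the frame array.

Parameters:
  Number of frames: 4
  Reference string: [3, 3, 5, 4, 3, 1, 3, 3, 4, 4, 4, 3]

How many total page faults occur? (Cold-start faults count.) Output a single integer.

Answer: 4

Derivation:
Step 0: ref 3 → FAULT, frames=[3,-,-,-]
Step 1: ref 3 → HIT, frames=[3,-,-,-]
Step 2: ref 5 → FAULT, frames=[3,5,-,-]
Step 3: ref 4 → FAULT, frames=[3,5,4,-]
Step 4: ref 3 → HIT, frames=[3,5,4,-]
Step 5: ref 1 → FAULT, frames=[3,5,4,1]
Step 6: ref 3 → HIT, frames=[3,5,4,1]
Step 7: ref 3 → HIT, frames=[3,5,4,1]
Step 8: ref 4 → HIT, frames=[3,5,4,1]
Step 9: ref 4 → HIT, frames=[3,5,4,1]
Step 10: ref 4 → HIT, frames=[3,5,4,1]
Step 11: ref 3 → HIT, frames=[3,5,4,1]
Total faults: 4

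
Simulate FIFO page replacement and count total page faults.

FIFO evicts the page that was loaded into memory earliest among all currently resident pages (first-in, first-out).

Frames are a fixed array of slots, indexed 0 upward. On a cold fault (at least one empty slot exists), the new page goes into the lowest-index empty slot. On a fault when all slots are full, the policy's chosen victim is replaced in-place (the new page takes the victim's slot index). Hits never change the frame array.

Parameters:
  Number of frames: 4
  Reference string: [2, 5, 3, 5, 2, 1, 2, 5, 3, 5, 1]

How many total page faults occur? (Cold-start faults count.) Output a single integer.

Step 0: ref 2 → FAULT, frames=[2,-,-,-]
Step 1: ref 5 → FAULT, frames=[2,5,-,-]
Step 2: ref 3 → FAULT, frames=[2,5,3,-]
Step 3: ref 5 → HIT, frames=[2,5,3,-]
Step 4: ref 2 → HIT, frames=[2,5,3,-]
Step 5: ref 1 → FAULT, frames=[2,5,3,1]
Step 6: ref 2 → HIT, frames=[2,5,3,1]
Step 7: ref 5 → HIT, frames=[2,5,3,1]
Step 8: ref 3 → HIT, frames=[2,5,3,1]
Step 9: ref 5 → HIT, frames=[2,5,3,1]
Step 10: ref 1 → HIT, frames=[2,5,3,1]
Total faults: 4

Answer: 4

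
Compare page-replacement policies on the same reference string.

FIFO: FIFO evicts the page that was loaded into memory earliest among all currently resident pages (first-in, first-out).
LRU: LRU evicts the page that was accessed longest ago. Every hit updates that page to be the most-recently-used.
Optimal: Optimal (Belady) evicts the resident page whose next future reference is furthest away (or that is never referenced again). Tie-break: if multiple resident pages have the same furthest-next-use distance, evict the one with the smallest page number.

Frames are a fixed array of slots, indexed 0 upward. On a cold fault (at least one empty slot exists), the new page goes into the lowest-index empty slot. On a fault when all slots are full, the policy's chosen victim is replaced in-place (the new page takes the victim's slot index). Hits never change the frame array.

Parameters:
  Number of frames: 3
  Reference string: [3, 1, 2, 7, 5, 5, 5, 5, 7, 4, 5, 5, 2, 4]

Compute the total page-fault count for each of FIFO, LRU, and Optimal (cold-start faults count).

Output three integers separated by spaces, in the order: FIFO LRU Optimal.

--- FIFO ---
  step 0: ref 3 -> FAULT, frames=[3,-,-] (faults so far: 1)
  step 1: ref 1 -> FAULT, frames=[3,1,-] (faults so far: 2)
  step 2: ref 2 -> FAULT, frames=[3,1,2] (faults so far: 3)
  step 3: ref 7 -> FAULT, evict 3, frames=[7,1,2] (faults so far: 4)
  step 4: ref 5 -> FAULT, evict 1, frames=[7,5,2] (faults so far: 5)
  step 5: ref 5 -> HIT, frames=[7,5,2] (faults so far: 5)
  step 6: ref 5 -> HIT, frames=[7,5,2] (faults so far: 5)
  step 7: ref 5 -> HIT, frames=[7,5,2] (faults so far: 5)
  step 8: ref 7 -> HIT, frames=[7,5,2] (faults so far: 5)
  step 9: ref 4 -> FAULT, evict 2, frames=[7,5,4] (faults so far: 6)
  step 10: ref 5 -> HIT, frames=[7,5,4] (faults so far: 6)
  step 11: ref 5 -> HIT, frames=[7,5,4] (faults so far: 6)
  step 12: ref 2 -> FAULT, evict 7, frames=[2,5,4] (faults so far: 7)
  step 13: ref 4 -> HIT, frames=[2,5,4] (faults so far: 7)
  FIFO total faults: 7
--- LRU ---
  step 0: ref 3 -> FAULT, frames=[3,-,-] (faults so far: 1)
  step 1: ref 1 -> FAULT, frames=[3,1,-] (faults so far: 2)
  step 2: ref 2 -> FAULT, frames=[3,1,2] (faults so far: 3)
  step 3: ref 7 -> FAULT, evict 3, frames=[7,1,2] (faults so far: 4)
  step 4: ref 5 -> FAULT, evict 1, frames=[7,5,2] (faults so far: 5)
  step 5: ref 5 -> HIT, frames=[7,5,2] (faults so far: 5)
  step 6: ref 5 -> HIT, frames=[7,5,2] (faults so far: 5)
  step 7: ref 5 -> HIT, frames=[7,5,2] (faults so far: 5)
  step 8: ref 7 -> HIT, frames=[7,5,2] (faults so far: 5)
  step 9: ref 4 -> FAULT, evict 2, frames=[7,5,4] (faults so far: 6)
  step 10: ref 5 -> HIT, frames=[7,5,4] (faults so far: 6)
  step 11: ref 5 -> HIT, frames=[7,5,4] (faults so far: 6)
  step 12: ref 2 -> FAULT, evict 7, frames=[2,5,4] (faults so far: 7)
  step 13: ref 4 -> HIT, frames=[2,5,4] (faults so far: 7)
  LRU total faults: 7
--- Optimal ---
  step 0: ref 3 -> FAULT, frames=[3,-,-] (faults so far: 1)
  step 1: ref 1 -> FAULT, frames=[3,1,-] (faults so far: 2)
  step 2: ref 2 -> FAULT, frames=[3,1,2] (faults so far: 3)
  step 3: ref 7 -> FAULT, evict 1, frames=[3,7,2] (faults so far: 4)
  step 4: ref 5 -> FAULT, evict 3, frames=[5,7,2] (faults so far: 5)
  step 5: ref 5 -> HIT, frames=[5,7,2] (faults so far: 5)
  step 6: ref 5 -> HIT, frames=[5,7,2] (faults so far: 5)
  step 7: ref 5 -> HIT, frames=[5,7,2] (faults so far: 5)
  step 8: ref 7 -> HIT, frames=[5,7,2] (faults so far: 5)
  step 9: ref 4 -> FAULT, evict 7, frames=[5,4,2] (faults so far: 6)
  step 10: ref 5 -> HIT, frames=[5,4,2] (faults so far: 6)
  step 11: ref 5 -> HIT, frames=[5,4,2] (faults so far: 6)
  step 12: ref 2 -> HIT, frames=[5,4,2] (faults so far: 6)
  step 13: ref 4 -> HIT, frames=[5,4,2] (faults so far: 6)
  Optimal total faults: 6

Answer: 7 7 6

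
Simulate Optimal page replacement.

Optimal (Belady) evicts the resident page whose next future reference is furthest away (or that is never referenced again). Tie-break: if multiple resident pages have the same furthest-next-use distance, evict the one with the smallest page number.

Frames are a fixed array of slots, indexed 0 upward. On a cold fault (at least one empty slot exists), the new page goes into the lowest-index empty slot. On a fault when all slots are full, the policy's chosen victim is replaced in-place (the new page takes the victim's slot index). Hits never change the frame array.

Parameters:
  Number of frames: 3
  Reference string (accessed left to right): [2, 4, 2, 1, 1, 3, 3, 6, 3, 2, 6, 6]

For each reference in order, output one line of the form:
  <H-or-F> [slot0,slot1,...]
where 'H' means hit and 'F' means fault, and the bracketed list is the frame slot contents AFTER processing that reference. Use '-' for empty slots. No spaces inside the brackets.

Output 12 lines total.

F [2,-,-]
F [2,4,-]
H [2,4,-]
F [2,4,1]
H [2,4,1]
F [2,4,3]
H [2,4,3]
F [2,6,3]
H [2,6,3]
H [2,6,3]
H [2,6,3]
H [2,6,3]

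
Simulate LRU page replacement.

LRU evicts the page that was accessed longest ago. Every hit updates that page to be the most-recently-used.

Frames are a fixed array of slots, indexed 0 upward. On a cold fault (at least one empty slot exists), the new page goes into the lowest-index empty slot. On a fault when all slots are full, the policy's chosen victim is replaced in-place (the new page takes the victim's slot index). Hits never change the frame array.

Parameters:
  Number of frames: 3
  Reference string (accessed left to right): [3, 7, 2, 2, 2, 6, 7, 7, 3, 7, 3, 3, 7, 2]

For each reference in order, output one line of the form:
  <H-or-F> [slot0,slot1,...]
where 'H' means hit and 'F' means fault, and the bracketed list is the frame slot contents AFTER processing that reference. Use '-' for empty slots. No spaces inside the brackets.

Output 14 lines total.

F [3,-,-]
F [3,7,-]
F [3,7,2]
H [3,7,2]
H [3,7,2]
F [6,7,2]
H [6,7,2]
H [6,7,2]
F [6,7,3]
H [6,7,3]
H [6,7,3]
H [6,7,3]
H [6,7,3]
F [2,7,3]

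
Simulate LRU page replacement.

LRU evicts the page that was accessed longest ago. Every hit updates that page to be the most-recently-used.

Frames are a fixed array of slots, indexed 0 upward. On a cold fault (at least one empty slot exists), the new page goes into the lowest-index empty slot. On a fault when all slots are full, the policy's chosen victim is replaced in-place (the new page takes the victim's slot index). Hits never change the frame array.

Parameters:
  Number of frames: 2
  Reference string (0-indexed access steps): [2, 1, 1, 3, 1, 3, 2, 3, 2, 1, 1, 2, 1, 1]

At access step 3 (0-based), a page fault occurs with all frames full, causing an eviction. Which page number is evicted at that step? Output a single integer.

Step 0: ref 2 -> FAULT, frames=[2,-]
Step 1: ref 1 -> FAULT, frames=[2,1]
Step 2: ref 1 -> HIT, frames=[2,1]
Step 3: ref 3 -> FAULT, evict 2, frames=[3,1]
At step 3: evicted page 2

Answer: 2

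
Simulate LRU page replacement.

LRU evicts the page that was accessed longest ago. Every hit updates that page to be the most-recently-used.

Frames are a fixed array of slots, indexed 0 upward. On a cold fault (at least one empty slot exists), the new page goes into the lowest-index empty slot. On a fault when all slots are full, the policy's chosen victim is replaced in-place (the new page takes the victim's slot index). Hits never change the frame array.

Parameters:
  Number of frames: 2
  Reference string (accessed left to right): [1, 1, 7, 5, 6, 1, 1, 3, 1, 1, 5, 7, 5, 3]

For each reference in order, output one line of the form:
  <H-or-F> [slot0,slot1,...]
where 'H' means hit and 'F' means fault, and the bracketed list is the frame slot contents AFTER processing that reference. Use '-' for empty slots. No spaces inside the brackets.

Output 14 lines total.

F [1,-]
H [1,-]
F [1,7]
F [5,7]
F [5,6]
F [1,6]
H [1,6]
F [1,3]
H [1,3]
H [1,3]
F [1,5]
F [7,5]
H [7,5]
F [3,5]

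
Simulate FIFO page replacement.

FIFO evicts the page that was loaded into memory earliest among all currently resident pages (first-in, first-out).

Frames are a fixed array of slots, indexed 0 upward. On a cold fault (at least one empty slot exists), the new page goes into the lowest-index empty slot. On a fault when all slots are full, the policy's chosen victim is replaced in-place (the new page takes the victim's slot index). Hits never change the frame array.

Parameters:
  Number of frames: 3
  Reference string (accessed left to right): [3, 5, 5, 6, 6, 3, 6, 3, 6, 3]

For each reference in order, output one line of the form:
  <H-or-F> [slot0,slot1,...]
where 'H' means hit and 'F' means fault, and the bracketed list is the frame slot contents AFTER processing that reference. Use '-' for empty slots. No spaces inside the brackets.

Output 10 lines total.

F [3,-,-]
F [3,5,-]
H [3,5,-]
F [3,5,6]
H [3,5,6]
H [3,5,6]
H [3,5,6]
H [3,5,6]
H [3,5,6]
H [3,5,6]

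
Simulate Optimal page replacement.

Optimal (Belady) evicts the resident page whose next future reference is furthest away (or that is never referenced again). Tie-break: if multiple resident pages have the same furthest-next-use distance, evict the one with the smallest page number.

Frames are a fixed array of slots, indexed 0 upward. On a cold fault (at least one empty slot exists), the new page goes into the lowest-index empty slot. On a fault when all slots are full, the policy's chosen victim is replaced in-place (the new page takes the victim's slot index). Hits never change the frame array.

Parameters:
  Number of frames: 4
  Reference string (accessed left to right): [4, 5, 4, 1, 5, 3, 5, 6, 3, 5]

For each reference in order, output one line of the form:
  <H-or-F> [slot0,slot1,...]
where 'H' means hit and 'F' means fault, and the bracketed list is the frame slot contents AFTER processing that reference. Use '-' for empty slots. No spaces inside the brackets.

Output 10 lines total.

F [4,-,-,-]
F [4,5,-,-]
H [4,5,-,-]
F [4,5,1,-]
H [4,5,1,-]
F [4,5,1,3]
H [4,5,1,3]
F [4,5,6,3]
H [4,5,6,3]
H [4,5,6,3]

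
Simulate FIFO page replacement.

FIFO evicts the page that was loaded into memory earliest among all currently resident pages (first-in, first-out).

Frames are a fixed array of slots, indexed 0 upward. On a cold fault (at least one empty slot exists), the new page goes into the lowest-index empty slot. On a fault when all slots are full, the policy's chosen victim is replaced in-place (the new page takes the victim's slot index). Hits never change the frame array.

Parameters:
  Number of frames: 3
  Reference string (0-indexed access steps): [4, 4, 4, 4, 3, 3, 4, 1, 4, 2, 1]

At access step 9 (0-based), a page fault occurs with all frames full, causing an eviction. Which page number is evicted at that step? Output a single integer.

Step 0: ref 4 -> FAULT, frames=[4,-,-]
Step 1: ref 4 -> HIT, frames=[4,-,-]
Step 2: ref 4 -> HIT, frames=[4,-,-]
Step 3: ref 4 -> HIT, frames=[4,-,-]
Step 4: ref 3 -> FAULT, frames=[4,3,-]
Step 5: ref 3 -> HIT, frames=[4,3,-]
Step 6: ref 4 -> HIT, frames=[4,3,-]
Step 7: ref 1 -> FAULT, frames=[4,3,1]
Step 8: ref 4 -> HIT, frames=[4,3,1]
Step 9: ref 2 -> FAULT, evict 4, frames=[2,3,1]
At step 9: evicted page 4

Answer: 4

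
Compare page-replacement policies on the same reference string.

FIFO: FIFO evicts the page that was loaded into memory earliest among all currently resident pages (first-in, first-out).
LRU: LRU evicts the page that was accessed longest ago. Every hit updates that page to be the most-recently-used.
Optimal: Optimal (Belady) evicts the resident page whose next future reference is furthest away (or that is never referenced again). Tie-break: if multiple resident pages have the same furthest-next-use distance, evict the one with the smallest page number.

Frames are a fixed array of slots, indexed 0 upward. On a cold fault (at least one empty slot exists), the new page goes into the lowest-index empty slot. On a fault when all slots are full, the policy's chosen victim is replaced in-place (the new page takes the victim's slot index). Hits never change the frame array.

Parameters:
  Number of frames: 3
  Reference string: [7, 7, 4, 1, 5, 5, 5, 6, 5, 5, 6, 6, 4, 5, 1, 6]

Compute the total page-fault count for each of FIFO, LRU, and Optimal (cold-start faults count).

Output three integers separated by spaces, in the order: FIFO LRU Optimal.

--- FIFO ---
  step 0: ref 7 -> FAULT, frames=[7,-,-] (faults so far: 1)
  step 1: ref 7 -> HIT, frames=[7,-,-] (faults so far: 1)
  step 2: ref 4 -> FAULT, frames=[7,4,-] (faults so far: 2)
  step 3: ref 1 -> FAULT, frames=[7,4,1] (faults so far: 3)
  step 4: ref 5 -> FAULT, evict 7, frames=[5,4,1] (faults so far: 4)
  step 5: ref 5 -> HIT, frames=[5,4,1] (faults so far: 4)
  step 6: ref 5 -> HIT, frames=[5,4,1] (faults so far: 4)
  step 7: ref 6 -> FAULT, evict 4, frames=[5,6,1] (faults so far: 5)
  step 8: ref 5 -> HIT, frames=[5,6,1] (faults so far: 5)
  step 9: ref 5 -> HIT, frames=[5,6,1] (faults so far: 5)
  step 10: ref 6 -> HIT, frames=[5,6,1] (faults so far: 5)
  step 11: ref 6 -> HIT, frames=[5,6,1] (faults so far: 5)
  step 12: ref 4 -> FAULT, evict 1, frames=[5,6,4] (faults so far: 6)
  step 13: ref 5 -> HIT, frames=[5,6,4] (faults so far: 6)
  step 14: ref 1 -> FAULT, evict 5, frames=[1,6,4] (faults so far: 7)
  step 15: ref 6 -> HIT, frames=[1,6,4] (faults so far: 7)
  FIFO total faults: 7
--- LRU ---
  step 0: ref 7 -> FAULT, frames=[7,-,-] (faults so far: 1)
  step 1: ref 7 -> HIT, frames=[7,-,-] (faults so far: 1)
  step 2: ref 4 -> FAULT, frames=[7,4,-] (faults so far: 2)
  step 3: ref 1 -> FAULT, frames=[7,4,1] (faults so far: 3)
  step 4: ref 5 -> FAULT, evict 7, frames=[5,4,1] (faults so far: 4)
  step 5: ref 5 -> HIT, frames=[5,4,1] (faults so far: 4)
  step 6: ref 5 -> HIT, frames=[5,4,1] (faults so far: 4)
  step 7: ref 6 -> FAULT, evict 4, frames=[5,6,1] (faults so far: 5)
  step 8: ref 5 -> HIT, frames=[5,6,1] (faults so far: 5)
  step 9: ref 5 -> HIT, frames=[5,6,1] (faults so far: 5)
  step 10: ref 6 -> HIT, frames=[5,6,1] (faults so far: 5)
  step 11: ref 6 -> HIT, frames=[5,6,1] (faults so far: 5)
  step 12: ref 4 -> FAULT, evict 1, frames=[5,6,4] (faults so far: 6)
  step 13: ref 5 -> HIT, frames=[5,6,4] (faults so far: 6)
  step 14: ref 1 -> FAULT, evict 6, frames=[5,1,4] (faults so far: 7)
  step 15: ref 6 -> FAULT, evict 4, frames=[5,1,6] (faults so far: 8)
  LRU total faults: 8
--- Optimal ---
  step 0: ref 7 -> FAULT, frames=[7,-,-] (faults so far: 1)
  step 1: ref 7 -> HIT, frames=[7,-,-] (faults so far: 1)
  step 2: ref 4 -> FAULT, frames=[7,4,-] (faults so far: 2)
  step 3: ref 1 -> FAULT, frames=[7,4,1] (faults so far: 3)
  step 4: ref 5 -> FAULT, evict 7, frames=[5,4,1] (faults so far: 4)
  step 5: ref 5 -> HIT, frames=[5,4,1] (faults so far: 4)
  step 6: ref 5 -> HIT, frames=[5,4,1] (faults so far: 4)
  step 7: ref 6 -> FAULT, evict 1, frames=[5,4,6] (faults so far: 5)
  step 8: ref 5 -> HIT, frames=[5,4,6] (faults so far: 5)
  step 9: ref 5 -> HIT, frames=[5,4,6] (faults so far: 5)
  step 10: ref 6 -> HIT, frames=[5,4,6] (faults so far: 5)
  step 11: ref 6 -> HIT, frames=[5,4,6] (faults so far: 5)
  step 12: ref 4 -> HIT, frames=[5,4,6] (faults so far: 5)
  step 13: ref 5 -> HIT, frames=[5,4,6] (faults so far: 5)
  step 14: ref 1 -> FAULT, evict 4, frames=[5,1,6] (faults so far: 6)
  step 15: ref 6 -> HIT, frames=[5,1,6] (faults so far: 6)
  Optimal total faults: 6

Answer: 7 8 6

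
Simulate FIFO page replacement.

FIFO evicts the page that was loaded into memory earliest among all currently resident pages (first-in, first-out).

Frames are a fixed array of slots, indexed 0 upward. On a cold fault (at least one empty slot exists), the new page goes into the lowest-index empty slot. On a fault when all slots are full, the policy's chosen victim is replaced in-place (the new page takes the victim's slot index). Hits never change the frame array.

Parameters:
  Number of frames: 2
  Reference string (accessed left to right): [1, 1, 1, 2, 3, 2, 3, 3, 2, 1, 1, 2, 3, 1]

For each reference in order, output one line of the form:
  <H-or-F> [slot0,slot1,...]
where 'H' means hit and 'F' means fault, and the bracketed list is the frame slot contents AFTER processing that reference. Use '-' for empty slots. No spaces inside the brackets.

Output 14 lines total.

F [1,-]
H [1,-]
H [1,-]
F [1,2]
F [3,2]
H [3,2]
H [3,2]
H [3,2]
H [3,2]
F [3,1]
H [3,1]
F [2,1]
F [2,3]
F [1,3]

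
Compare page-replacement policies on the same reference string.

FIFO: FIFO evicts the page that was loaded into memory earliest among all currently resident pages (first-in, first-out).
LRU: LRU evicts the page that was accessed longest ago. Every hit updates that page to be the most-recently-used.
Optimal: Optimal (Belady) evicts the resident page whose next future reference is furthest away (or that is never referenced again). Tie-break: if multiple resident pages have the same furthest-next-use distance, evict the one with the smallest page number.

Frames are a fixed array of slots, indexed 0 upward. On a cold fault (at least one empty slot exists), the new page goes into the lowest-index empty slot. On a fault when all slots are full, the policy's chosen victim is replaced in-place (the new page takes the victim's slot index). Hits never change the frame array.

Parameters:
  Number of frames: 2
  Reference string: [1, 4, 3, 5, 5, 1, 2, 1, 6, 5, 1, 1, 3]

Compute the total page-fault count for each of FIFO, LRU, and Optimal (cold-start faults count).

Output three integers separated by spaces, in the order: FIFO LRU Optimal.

Answer: 10 10 8

Derivation:
--- FIFO ---
  step 0: ref 1 -> FAULT, frames=[1,-] (faults so far: 1)
  step 1: ref 4 -> FAULT, frames=[1,4] (faults so far: 2)
  step 2: ref 3 -> FAULT, evict 1, frames=[3,4] (faults so far: 3)
  step 3: ref 5 -> FAULT, evict 4, frames=[3,5] (faults so far: 4)
  step 4: ref 5 -> HIT, frames=[3,5] (faults so far: 4)
  step 5: ref 1 -> FAULT, evict 3, frames=[1,5] (faults so far: 5)
  step 6: ref 2 -> FAULT, evict 5, frames=[1,2] (faults so far: 6)
  step 7: ref 1 -> HIT, frames=[1,2] (faults so far: 6)
  step 8: ref 6 -> FAULT, evict 1, frames=[6,2] (faults so far: 7)
  step 9: ref 5 -> FAULT, evict 2, frames=[6,5] (faults so far: 8)
  step 10: ref 1 -> FAULT, evict 6, frames=[1,5] (faults so far: 9)
  step 11: ref 1 -> HIT, frames=[1,5] (faults so far: 9)
  step 12: ref 3 -> FAULT, evict 5, frames=[1,3] (faults so far: 10)
  FIFO total faults: 10
--- LRU ---
  step 0: ref 1 -> FAULT, frames=[1,-] (faults so far: 1)
  step 1: ref 4 -> FAULT, frames=[1,4] (faults so far: 2)
  step 2: ref 3 -> FAULT, evict 1, frames=[3,4] (faults so far: 3)
  step 3: ref 5 -> FAULT, evict 4, frames=[3,5] (faults so far: 4)
  step 4: ref 5 -> HIT, frames=[3,5] (faults so far: 4)
  step 5: ref 1 -> FAULT, evict 3, frames=[1,5] (faults so far: 5)
  step 6: ref 2 -> FAULT, evict 5, frames=[1,2] (faults so far: 6)
  step 7: ref 1 -> HIT, frames=[1,2] (faults so far: 6)
  step 8: ref 6 -> FAULT, evict 2, frames=[1,6] (faults so far: 7)
  step 9: ref 5 -> FAULT, evict 1, frames=[5,6] (faults so far: 8)
  step 10: ref 1 -> FAULT, evict 6, frames=[5,1] (faults so far: 9)
  step 11: ref 1 -> HIT, frames=[5,1] (faults so far: 9)
  step 12: ref 3 -> FAULT, evict 5, frames=[3,1] (faults so far: 10)
  LRU total faults: 10
--- Optimal ---
  step 0: ref 1 -> FAULT, frames=[1,-] (faults so far: 1)
  step 1: ref 4 -> FAULT, frames=[1,4] (faults so far: 2)
  step 2: ref 3 -> FAULT, evict 4, frames=[1,3] (faults so far: 3)
  step 3: ref 5 -> FAULT, evict 3, frames=[1,5] (faults so far: 4)
  step 4: ref 5 -> HIT, frames=[1,5] (faults so far: 4)
  step 5: ref 1 -> HIT, frames=[1,5] (faults so far: 4)
  step 6: ref 2 -> FAULT, evict 5, frames=[1,2] (faults so far: 5)
  step 7: ref 1 -> HIT, frames=[1,2] (faults so far: 5)
  step 8: ref 6 -> FAULT, evict 2, frames=[1,6] (faults so far: 6)
  step 9: ref 5 -> FAULT, evict 6, frames=[1,5] (faults so far: 7)
  step 10: ref 1 -> HIT, frames=[1,5] (faults so far: 7)
  step 11: ref 1 -> HIT, frames=[1,5] (faults so far: 7)
  step 12: ref 3 -> FAULT, evict 1, frames=[3,5] (faults so far: 8)
  Optimal total faults: 8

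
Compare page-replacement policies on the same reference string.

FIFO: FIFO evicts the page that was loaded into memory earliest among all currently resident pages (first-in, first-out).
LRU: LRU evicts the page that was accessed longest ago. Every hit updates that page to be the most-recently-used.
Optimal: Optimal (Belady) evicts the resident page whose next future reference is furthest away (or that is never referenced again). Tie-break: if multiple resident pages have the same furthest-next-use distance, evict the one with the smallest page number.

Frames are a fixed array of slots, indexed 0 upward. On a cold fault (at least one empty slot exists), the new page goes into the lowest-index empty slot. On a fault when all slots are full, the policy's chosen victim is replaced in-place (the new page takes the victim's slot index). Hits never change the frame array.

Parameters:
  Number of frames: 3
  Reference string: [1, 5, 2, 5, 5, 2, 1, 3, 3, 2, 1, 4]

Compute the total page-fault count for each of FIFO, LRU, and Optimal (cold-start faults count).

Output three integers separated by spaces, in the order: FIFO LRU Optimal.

--- FIFO ---
  step 0: ref 1 -> FAULT, frames=[1,-,-] (faults so far: 1)
  step 1: ref 5 -> FAULT, frames=[1,5,-] (faults so far: 2)
  step 2: ref 2 -> FAULT, frames=[1,5,2] (faults so far: 3)
  step 3: ref 5 -> HIT, frames=[1,5,2] (faults so far: 3)
  step 4: ref 5 -> HIT, frames=[1,5,2] (faults so far: 3)
  step 5: ref 2 -> HIT, frames=[1,5,2] (faults so far: 3)
  step 6: ref 1 -> HIT, frames=[1,5,2] (faults so far: 3)
  step 7: ref 3 -> FAULT, evict 1, frames=[3,5,2] (faults so far: 4)
  step 8: ref 3 -> HIT, frames=[3,5,2] (faults so far: 4)
  step 9: ref 2 -> HIT, frames=[3,5,2] (faults so far: 4)
  step 10: ref 1 -> FAULT, evict 5, frames=[3,1,2] (faults so far: 5)
  step 11: ref 4 -> FAULT, evict 2, frames=[3,1,4] (faults so far: 6)
  FIFO total faults: 6
--- LRU ---
  step 0: ref 1 -> FAULT, frames=[1,-,-] (faults so far: 1)
  step 1: ref 5 -> FAULT, frames=[1,5,-] (faults so far: 2)
  step 2: ref 2 -> FAULT, frames=[1,5,2] (faults so far: 3)
  step 3: ref 5 -> HIT, frames=[1,5,2] (faults so far: 3)
  step 4: ref 5 -> HIT, frames=[1,5,2] (faults so far: 3)
  step 5: ref 2 -> HIT, frames=[1,5,2] (faults so far: 3)
  step 6: ref 1 -> HIT, frames=[1,5,2] (faults so far: 3)
  step 7: ref 3 -> FAULT, evict 5, frames=[1,3,2] (faults so far: 4)
  step 8: ref 3 -> HIT, frames=[1,3,2] (faults so far: 4)
  step 9: ref 2 -> HIT, frames=[1,3,2] (faults so far: 4)
  step 10: ref 1 -> HIT, frames=[1,3,2] (faults so far: 4)
  step 11: ref 4 -> FAULT, evict 3, frames=[1,4,2] (faults so far: 5)
  LRU total faults: 5
--- Optimal ---
  step 0: ref 1 -> FAULT, frames=[1,-,-] (faults so far: 1)
  step 1: ref 5 -> FAULT, frames=[1,5,-] (faults so far: 2)
  step 2: ref 2 -> FAULT, frames=[1,5,2] (faults so far: 3)
  step 3: ref 5 -> HIT, frames=[1,5,2] (faults so far: 3)
  step 4: ref 5 -> HIT, frames=[1,5,2] (faults so far: 3)
  step 5: ref 2 -> HIT, frames=[1,5,2] (faults so far: 3)
  step 6: ref 1 -> HIT, frames=[1,5,2] (faults so far: 3)
  step 7: ref 3 -> FAULT, evict 5, frames=[1,3,2] (faults so far: 4)
  step 8: ref 3 -> HIT, frames=[1,3,2] (faults so far: 4)
  step 9: ref 2 -> HIT, frames=[1,3,2] (faults so far: 4)
  step 10: ref 1 -> HIT, frames=[1,3,2] (faults so far: 4)
  step 11: ref 4 -> FAULT, evict 1, frames=[4,3,2] (faults so far: 5)
  Optimal total faults: 5

Answer: 6 5 5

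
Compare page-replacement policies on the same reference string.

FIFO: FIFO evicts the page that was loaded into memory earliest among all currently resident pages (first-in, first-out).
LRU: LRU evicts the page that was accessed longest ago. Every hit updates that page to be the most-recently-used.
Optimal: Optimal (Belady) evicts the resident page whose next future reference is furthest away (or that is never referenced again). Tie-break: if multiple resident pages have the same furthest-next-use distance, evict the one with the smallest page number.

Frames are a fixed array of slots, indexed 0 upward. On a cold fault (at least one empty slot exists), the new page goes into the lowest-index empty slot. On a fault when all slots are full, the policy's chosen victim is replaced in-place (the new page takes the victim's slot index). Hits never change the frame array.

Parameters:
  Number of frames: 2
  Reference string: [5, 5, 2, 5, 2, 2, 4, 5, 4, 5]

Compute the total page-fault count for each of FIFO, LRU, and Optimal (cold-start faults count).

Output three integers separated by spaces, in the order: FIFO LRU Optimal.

--- FIFO ---
  step 0: ref 5 -> FAULT, frames=[5,-] (faults so far: 1)
  step 1: ref 5 -> HIT, frames=[5,-] (faults so far: 1)
  step 2: ref 2 -> FAULT, frames=[5,2] (faults so far: 2)
  step 3: ref 5 -> HIT, frames=[5,2] (faults so far: 2)
  step 4: ref 2 -> HIT, frames=[5,2] (faults so far: 2)
  step 5: ref 2 -> HIT, frames=[5,2] (faults so far: 2)
  step 6: ref 4 -> FAULT, evict 5, frames=[4,2] (faults so far: 3)
  step 7: ref 5 -> FAULT, evict 2, frames=[4,5] (faults so far: 4)
  step 8: ref 4 -> HIT, frames=[4,5] (faults so far: 4)
  step 9: ref 5 -> HIT, frames=[4,5] (faults so far: 4)
  FIFO total faults: 4
--- LRU ---
  step 0: ref 5 -> FAULT, frames=[5,-] (faults so far: 1)
  step 1: ref 5 -> HIT, frames=[5,-] (faults so far: 1)
  step 2: ref 2 -> FAULT, frames=[5,2] (faults so far: 2)
  step 3: ref 5 -> HIT, frames=[5,2] (faults so far: 2)
  step 4: ref 2 -> HIT, frames=[5,2] (faults so far: 2)
  step 5: ref 2 -> HIT, frames=[5,2] (faults so far: 2)
  step 6: ref 4 -> FAULT, evict 5, frames=[4,2] (faults so far: 3)
  step 7: ref 5 -> FAULT, evict 2, frames=[4,5] (faults so far: 4)
  step 8: ref 4 -> HIT, frames=[4,5] (faults so far: 4)
  step 9: ref 5 -> HIT, frames=[4,5] (faults so far: 4)
  LRU total faults: 4
--- Optimal ---
  step 0: ref 5 -> FAULT, frames=[5,-] (faults so far: 1)
  step 1: ref 5 -> HIT, frames=[5,-] (faults so far: 1)
  step 2: ref 2 -> FAULT, frames=[5,2] (faults so far: 2)
  step 3: ref 5 -> HIT, frames=[5,2] (faults so far: 2)
  step 4: ref 2 -> HIT, frames=[5,2] (faults so far: 2)
  step 5: ref 2 -> HIT, frames=[5,2] (faults so far: 2)
  step 6: ref 4 -> FAULT, evict 2, frames=[5,4] (faults so far: 3)
  step 7: ref 5 -> HIT, frames=[5,4] (faults so far: 3)
  step 8: ref 4 -> HIT, frames=[5,4] (faults so far: 3)
  step 9: ref 5 -> HIT, frames=[5,4] (faults so far: 3)
  Optimal total faults: 3

Answer: 4 4 3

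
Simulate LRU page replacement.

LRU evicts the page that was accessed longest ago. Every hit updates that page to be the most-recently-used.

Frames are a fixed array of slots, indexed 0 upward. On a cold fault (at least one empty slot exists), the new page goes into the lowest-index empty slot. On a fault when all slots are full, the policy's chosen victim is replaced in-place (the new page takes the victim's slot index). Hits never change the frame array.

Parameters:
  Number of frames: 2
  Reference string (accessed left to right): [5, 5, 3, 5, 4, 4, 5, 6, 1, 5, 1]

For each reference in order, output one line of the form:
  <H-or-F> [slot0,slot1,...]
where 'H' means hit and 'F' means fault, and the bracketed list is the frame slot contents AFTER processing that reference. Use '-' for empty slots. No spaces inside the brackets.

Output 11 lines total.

F [5,-]
H [5,-]
F [5,3]
H [5,3]
F [5,4]
H [5,4]
H [5,4]
F [5,6]
F [1,6]
F [1,5]
H [1,5]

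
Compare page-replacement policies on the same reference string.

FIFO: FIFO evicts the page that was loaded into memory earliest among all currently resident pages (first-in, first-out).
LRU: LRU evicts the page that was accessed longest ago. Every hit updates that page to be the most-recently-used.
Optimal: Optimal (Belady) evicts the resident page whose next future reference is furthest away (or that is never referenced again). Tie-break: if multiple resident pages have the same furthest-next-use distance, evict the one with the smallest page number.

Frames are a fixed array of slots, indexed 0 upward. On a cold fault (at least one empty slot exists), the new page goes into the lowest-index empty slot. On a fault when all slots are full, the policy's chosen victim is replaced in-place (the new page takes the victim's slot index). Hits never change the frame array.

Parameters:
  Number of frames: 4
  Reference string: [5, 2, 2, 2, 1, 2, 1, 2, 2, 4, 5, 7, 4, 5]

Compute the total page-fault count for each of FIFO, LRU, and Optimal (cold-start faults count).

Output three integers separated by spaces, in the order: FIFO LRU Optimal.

--- FIFO ---
  step 0: ref 5 -> FAULT, frames=[5,-,-,-] (faults so far: 1)
  step 1: ref 2 -> FAULT, frames=[5,2,-,-] (faults so far: 2)
  step 2: ref 2 -> HIT, frames=[5,2,-,-] (faults so far: 2)
  step 3: ref 2 -> HIT, frames=[5,2,-,-] (faults so far: 2)
  step 4: ref 1 -> FAULT, frames=[5,2,1,-] (faults so far: 3)
  step 5: ref 2 -> HIT, frames=[5,2,1,-] (faults so far: 3)
  step 6: ref 1 -> HIT, frames=[5,2,1,-] (faults so far: 3)
  step 7: ref 2 -> HIT, frames=[5,2,1,-] (faults so far: 3)
  step 8: ref 2 -> HIT, frames=[5,2,1,-] (faults so far: 3)
  step 9: ref 4 -> FAULT, frames=[5,2,1,4] (faults so far: 4)
  step 10: ref 5 -> HIT, frames=[5,2,1,4] (faults so far: 4)
  step 11: ref 7 -> FAULT, evict 5, frames=[7,2,1,4] (faults so far: 5)
  step 12: ref 4 -> HIT, frames=[7,2,1,4] (faults so far: 5)
  step 13: ref 5 -> FAULT, evict 2, frames=[7,5,1,4] (faults so far: 6)
  FIFO total faults: 6
--- LRU ---
  step 0: ref 5 -> FAULT, frames=[5,-,-,-] (faults so far: 1)
  step 1: ref 2 -> FAULT, frames=[5,2,-,-] (faults so far: 2)
  step 2: ref 2 -> HIT, frames=[5,2,-,-] (faults so far: 2)
  step 3: ref 2 -> HIT, frames=[5,2,-,-] (faults so far: 2)
  step 4: ref 1 -> FAULT, frames=[5,2,1,-] (faults so far: 3)
  step 5: ref 2 -> HIT, frames=[5,2,1,-] (faults so far: 3)
  step 6: ref 1 -> HIT, frames=[5,2,1,-] (faults so far: 3)
  step 7: ref 2 -> HIT, frames=[5,2,1,-] (faults so far: 3)
  step 8: ref 2 -> HIT, frames=[5,2,1,-] (faults so far: 3)
  step 9: ref 4 -> FAULT, frames=[5,2,1,4] (faults so far: 4)
  step 10: ref 5 -> HIT, frames=[5,2,1,4] (faults so far: 4)
  step 11: ref 7 -> FAULT, evict 1, frames=[5,2,7,4] (faults so far: 5)
  step 12: ref 4 -> HIT, frames=[5,2,7,4] (faults so far: 5)
  step 13: ref 5 -> HIT, frames=[5,2,7,4] (faults so far: 5)
  LRU total faults: 5
--- Optimal ---
  step 0: ref 5 -> FAULT, frames=[5,-,-,-] (faults so far: 1)
  step 1: ref 2 -> FAULT, frames=[5,2,-,-] (faults so far: 2)
  step 2: ref 2 -> HIT, frames=[5,2,-,-] (faults so far: 2)
  step 3: ref 2 -> HIT, frames=[5,2,-,-] (faults so far: 2)
  step 4: ref 1 -> FAULT, frames=[5,2,1,-] (faults so far: 3)
  step 5: ref 2 -> HIT, frames=[5,2,1,-] (faults so far: 3)
  step 6: ref 1 -> HIT, frames=[5,2,1,-] (faults so far: 3)
  step 7: ref 2 -> HIT, frames=[5,2,1,-] (faults so far: 3)
  step 8: ref 2 -> HIT, frames=[5,2,1,-] (faults so far: 3)
  step 9: ref 4 -> FAULT, frames=[5,2,1,4] (faults so far: 4)
  step 10: ref 5 -> HIT, frames=[5,2,1,4] (faults so far: 4)
  step 11: ref 7 -> FAULT, evict 1, frames=[5,2,7,4] (faults so far: 5)
  step 12: ref 4 -> HIT, frames=[5,2,7,4] (faults so far: 5)
  step 13: ref 5 -> HIT, frames=[5,2,7,4] (faults so far: 5)
  Optimal total faults: 5

Answer: 6 5 5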